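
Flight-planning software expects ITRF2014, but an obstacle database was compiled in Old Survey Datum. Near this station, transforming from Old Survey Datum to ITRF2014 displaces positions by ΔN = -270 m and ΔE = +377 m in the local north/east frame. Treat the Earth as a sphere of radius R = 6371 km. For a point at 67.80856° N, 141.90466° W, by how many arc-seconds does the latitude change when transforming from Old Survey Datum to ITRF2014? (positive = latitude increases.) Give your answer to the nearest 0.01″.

On a sphere of radius R, 1 rad of latitude = R, so Δφ = ΔN / R = -270.0 / 6371000 = -4.2380e-05 rad = -8.741″.

Δφ = -8.74″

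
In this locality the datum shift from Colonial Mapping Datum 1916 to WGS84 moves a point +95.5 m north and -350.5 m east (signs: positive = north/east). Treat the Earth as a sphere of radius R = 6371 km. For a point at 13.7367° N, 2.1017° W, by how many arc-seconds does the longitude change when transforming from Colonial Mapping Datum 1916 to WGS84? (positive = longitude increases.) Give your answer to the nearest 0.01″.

Δλ = -11.68″

At latitude 13.7367°, cos φ = 0.971397.
One radian of longitude at latitude φ spans R cos φ, so Δλ = ΔE / (R cos φ) = -350.5 / (6371000 × 0.971397) = -5.6635e-05 rad = -11.682″.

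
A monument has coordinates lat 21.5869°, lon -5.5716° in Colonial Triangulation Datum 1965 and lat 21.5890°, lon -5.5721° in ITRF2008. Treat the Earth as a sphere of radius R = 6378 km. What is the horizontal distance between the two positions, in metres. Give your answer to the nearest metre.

Δφ = 21.5890° − 21.5869° = +0.0021°; Δλ = -5.5721° − -5.5716° = -0.0005°.
1° along a meridian = πR/180 = 111317 m.
ΔN = Δφ × 111317 = 233.8 m; ΔE = Δλ × 111317 × cos(21.5869°) = -0.0005 × 111317 × 0.929861 = -51.8 m.
Distance = √(ΔE² + ΔN²) = √((-51.8)² + 233.8²) = 239.4 m.

239 m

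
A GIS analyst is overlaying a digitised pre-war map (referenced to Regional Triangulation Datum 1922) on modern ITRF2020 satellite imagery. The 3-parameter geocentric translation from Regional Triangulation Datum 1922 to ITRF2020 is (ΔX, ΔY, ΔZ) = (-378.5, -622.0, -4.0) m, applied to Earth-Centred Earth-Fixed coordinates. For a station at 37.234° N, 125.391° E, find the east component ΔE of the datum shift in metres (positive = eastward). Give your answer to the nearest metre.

ΔE = 669 m

At φ = 37.234°, λ = 125.391°: sin φ = 0.605072, cos φ = 0.796171, sin λ = 0.815219, cos λ = -0.579153.
ΔE = −sin λ·ΔX + cos λ·ΔY = −(0.815219)·(-378.5) + (-0.579153)·(-622.0) = 668.79 m.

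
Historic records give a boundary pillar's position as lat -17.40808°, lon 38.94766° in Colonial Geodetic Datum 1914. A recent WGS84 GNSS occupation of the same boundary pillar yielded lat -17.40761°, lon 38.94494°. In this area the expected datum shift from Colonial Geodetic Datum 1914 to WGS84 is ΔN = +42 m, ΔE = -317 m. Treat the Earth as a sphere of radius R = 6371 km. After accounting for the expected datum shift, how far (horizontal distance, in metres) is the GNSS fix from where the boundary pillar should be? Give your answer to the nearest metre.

Observed coordinate differences: Δφ = +0.00047°, Δλ = -0.00272°.
Converting to metres (1° lat = 111195 m, cos φ = 0.954198): observed ΔN = 52.3 m, observed ΔE = -288.6 m.
Subtracting the expected shift leaves a residual of 52.3 − (42) = 10.3 m north and -288.6 − (-317) = 28.4 m east.
Residual distance = √(10.3² + 28.4²) = 30.2 m.

30 m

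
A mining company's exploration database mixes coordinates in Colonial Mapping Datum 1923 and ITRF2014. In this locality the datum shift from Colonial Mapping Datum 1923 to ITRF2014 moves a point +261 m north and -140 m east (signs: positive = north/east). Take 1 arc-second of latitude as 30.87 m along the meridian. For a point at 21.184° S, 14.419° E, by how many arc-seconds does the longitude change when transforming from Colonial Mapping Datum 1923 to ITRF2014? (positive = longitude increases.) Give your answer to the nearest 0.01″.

Δλ = -4.86″

At latitude -21.184°, cos φ = 0.932425.
1″ of longitude at this latitude = 30.87 × cos φ = 28.7840 m, so Δλ = -140.0 / 28.7840 = -4.864″.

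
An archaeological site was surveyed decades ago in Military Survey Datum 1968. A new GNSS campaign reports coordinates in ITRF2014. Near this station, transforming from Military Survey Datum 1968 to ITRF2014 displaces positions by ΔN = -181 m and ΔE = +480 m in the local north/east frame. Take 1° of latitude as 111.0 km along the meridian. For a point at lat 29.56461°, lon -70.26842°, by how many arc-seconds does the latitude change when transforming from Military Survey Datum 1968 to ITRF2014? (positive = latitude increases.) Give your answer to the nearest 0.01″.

1° of latitude = 111.0 km, so Δφ = -181.0 / 111000 = -0.0016306° = -5.870″.

Δφ = -5.87″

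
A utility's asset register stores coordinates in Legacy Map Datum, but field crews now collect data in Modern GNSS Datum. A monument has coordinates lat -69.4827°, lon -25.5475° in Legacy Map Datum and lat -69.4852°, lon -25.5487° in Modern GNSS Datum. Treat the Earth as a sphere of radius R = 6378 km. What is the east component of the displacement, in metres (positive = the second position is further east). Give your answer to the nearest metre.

Δφ = -69.4852° − -69.4827° = -0.0025°; Δλ = -25.5487° − -25.5475° = -0.0012°.
1° along a meridian = πR/180 = 111317 m.
ΔN = Δφ × 111317 = -278.3 m; ΔE = Δλ × 111317 × cos(-69.4827°) = -0.0012 × 111317 × 0.350490 = -46.8 m.

ΔE = -47 m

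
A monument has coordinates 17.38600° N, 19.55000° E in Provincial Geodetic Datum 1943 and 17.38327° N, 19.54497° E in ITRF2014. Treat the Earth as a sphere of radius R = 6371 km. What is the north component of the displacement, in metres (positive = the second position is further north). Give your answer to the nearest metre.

ΔN = -304 m

Δφ = 17.38327° − 17.38600° = -0.00273°; Δλ = 19.54497° − 19.55000° = -0.00503°.
1° along a meridian = πR/180 = 111195 m.
ΔN = Δφ × 111195 = -303.6 m; ΔE = Δλ × 111195 × cos(17.38600°) = -0.00503 × 111195 × 0.954313 = -533.8 m.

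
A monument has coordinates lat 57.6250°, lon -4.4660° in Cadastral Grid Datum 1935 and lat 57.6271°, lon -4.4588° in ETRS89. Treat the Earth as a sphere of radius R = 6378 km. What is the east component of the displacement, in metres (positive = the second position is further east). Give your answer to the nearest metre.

Δφ = 57.6271° − 57.6250° = +0.0021°; Δλ = -4.4588° − -4.4660° = +0.0072°.
1° along a meridian = πR/180 = 111317 m.
ΔN = Δφ × 111317 = 233.8 m; ΔE = Δλ × 111317 × cos(57.6250°) = +0.0072 × 111317 × 0.535458 = 429.2 m.

ΔE = 429 m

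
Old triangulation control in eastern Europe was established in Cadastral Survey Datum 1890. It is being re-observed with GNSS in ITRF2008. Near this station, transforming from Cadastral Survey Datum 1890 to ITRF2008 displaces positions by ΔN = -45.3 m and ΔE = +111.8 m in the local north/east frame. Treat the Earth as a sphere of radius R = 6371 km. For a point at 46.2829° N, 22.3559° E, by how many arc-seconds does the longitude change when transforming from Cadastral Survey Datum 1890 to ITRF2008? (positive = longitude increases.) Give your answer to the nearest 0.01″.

At latitude 46.2829°, cos φ = 0.691098.
One radian of longitude at latitude φ spans R cos φ, so Δλ = ΔE / (R cos φ) = 111.8 / (6371000 × 0.691098) = 2.5392e-05 rad = 5.237″.

Δλ = 5.24″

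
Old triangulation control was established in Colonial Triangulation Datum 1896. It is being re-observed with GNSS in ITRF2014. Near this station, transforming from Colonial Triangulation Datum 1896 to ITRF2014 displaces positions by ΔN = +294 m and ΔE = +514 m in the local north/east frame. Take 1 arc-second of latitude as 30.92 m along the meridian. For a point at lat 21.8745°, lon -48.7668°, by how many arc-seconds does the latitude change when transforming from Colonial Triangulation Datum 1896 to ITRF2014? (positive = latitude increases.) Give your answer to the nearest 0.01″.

1″ of latitude = 30.92 m, so Δφ = 294.0 / 30.92 = 9.508″.

Δφ = 9.51″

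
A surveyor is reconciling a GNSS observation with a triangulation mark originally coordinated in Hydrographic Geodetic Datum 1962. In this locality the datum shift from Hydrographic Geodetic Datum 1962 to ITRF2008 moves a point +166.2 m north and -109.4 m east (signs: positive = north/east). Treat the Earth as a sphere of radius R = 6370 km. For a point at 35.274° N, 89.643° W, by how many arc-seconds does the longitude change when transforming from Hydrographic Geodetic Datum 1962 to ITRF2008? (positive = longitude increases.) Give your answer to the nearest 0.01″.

At latitude 35.274°, cos φ = 0.816400.
One radian of longitude at latitude φ spans R cos φ, so Δλ = ΔE / (R cos φ) = -109.4 / (6370000 × 0.816400) = -2.1037e-05 rad = -4.339″.

Δλ = -4.34″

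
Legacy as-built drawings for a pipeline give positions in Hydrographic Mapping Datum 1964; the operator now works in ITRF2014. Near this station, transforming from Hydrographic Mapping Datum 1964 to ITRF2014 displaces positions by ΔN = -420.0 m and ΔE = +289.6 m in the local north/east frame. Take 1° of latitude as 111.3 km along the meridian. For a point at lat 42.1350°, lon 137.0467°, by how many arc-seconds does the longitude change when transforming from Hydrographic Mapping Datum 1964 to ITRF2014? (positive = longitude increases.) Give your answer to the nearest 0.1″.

Δλ = 12.6″

At latitude 42.1350°, cos φ = 0.741566.
1° of longitude at this latitude = 111.3 × cos φ = 82.54 km, so Δλ = 289.6 / 82536.3 = 0.0035088° = 12.632″.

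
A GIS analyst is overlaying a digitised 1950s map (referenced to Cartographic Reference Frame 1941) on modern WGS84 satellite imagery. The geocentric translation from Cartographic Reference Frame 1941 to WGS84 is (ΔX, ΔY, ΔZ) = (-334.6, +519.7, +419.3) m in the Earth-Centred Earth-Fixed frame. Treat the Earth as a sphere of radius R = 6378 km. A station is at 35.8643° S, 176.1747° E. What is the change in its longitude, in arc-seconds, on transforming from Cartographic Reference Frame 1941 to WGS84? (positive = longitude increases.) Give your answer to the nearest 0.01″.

sin φ = -0.585868, cos φ = 0.810407, sin λ = 0.066714, cos λ = -0.997772.
East component: ΔE = −sin λ·ΔX + cos λ·ΔY = −(0.066714)(-334.6) + (-0.997772)(519.7) = -496.22 m.
1° of latitude spans πR/180 = 111317 m; at latitude φ, 1° of longitude spans that × cos φ = 90212.1 m, so Δλ = -496.22 / 90212.1 × 3600 = -19.802″.

Δλ = -19.80″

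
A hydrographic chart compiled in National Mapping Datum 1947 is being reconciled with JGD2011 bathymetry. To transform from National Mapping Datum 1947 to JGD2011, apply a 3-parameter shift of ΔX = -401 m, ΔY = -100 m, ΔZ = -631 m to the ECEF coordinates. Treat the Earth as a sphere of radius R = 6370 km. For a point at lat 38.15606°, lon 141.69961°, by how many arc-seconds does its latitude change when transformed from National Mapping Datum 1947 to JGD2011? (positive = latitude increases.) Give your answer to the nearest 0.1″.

sin φ = 0.617806, cos φ = 0.786331, sin λ = 0.619784, cos λ = -0.784772.
North component: ΔN = −sin φ cos λ·ΔX − sin φ sin λ·ΔY + cos φ·ΔZ = −(0.617806)(-0.784772)(-401) − (0.617806)(0.619784)(-100) + (0.786331)(-631) = -652.30 m.
1° of latitude spans πR/180 = 111177 m, so Δφ = -652.30 / 111177 × 3600 = -21.122″.

Δφ = -21.1″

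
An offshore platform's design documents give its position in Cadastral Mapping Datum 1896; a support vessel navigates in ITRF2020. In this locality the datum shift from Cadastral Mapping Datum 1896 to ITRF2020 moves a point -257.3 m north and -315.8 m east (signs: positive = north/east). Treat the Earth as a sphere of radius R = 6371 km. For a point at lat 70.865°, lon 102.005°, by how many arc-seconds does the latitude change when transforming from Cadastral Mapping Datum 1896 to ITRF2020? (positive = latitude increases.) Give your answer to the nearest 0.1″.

Δφ = -8.3″

On a sphere of radius R, 1 rad of latitude = R, so Δφ = ΔN / R = -257.3 / 6371000 = -4.0386e-05 rad = -8.330″.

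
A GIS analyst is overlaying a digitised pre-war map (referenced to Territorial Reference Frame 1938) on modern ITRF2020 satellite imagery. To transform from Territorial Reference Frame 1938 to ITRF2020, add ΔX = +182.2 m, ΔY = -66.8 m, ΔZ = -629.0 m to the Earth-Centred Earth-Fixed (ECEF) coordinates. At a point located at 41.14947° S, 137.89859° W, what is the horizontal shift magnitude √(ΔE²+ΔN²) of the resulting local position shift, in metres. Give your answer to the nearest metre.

560 m

At φ = -41.14947°, λ = -137.89859°: sin φ = -0.658026, cos φ = 0.752996, sin λ = -0.670445, cos λ = -0.741959.
ΔE = −sin λ·ΔX + cos λ·ΔY = −(-0.670445)·(182.2) + (-0.741959)·(-66.8) = 171.72 m.
ΔN = −sin φ cos λ·ΔX − sin φ sin λ·ΔY + cos φ·ΔZ = −(-0.658026)(-0.741959)(182.2) − (-0.658026)(-0.670445)(-66.8) + (0.752996)(-629.0) = -533.12 m.
Horizontal magnitude = √(ΔE² + ΔN²) = √(171.72² + (-533.12)²) = 560.09 m.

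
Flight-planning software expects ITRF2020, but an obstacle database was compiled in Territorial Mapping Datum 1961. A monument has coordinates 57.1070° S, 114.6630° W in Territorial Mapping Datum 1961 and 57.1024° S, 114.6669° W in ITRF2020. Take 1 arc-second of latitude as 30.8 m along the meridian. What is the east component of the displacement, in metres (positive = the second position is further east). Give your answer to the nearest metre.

ΔE = -235 m

Δφ = -57.1024° − -57.1070° = +0.0046°; Δλ = -114.6669° − -114.6630° = -0.0039°.
1° of latitude = 3600 × 30.80 = 110880 m.
ΔN = Δφ × 110880 = 510.0 m; ΔE = Δλ × 110880 × cos(-57.1070°) = -0.0039 × 110880 × 0.543072 = -234.8 m.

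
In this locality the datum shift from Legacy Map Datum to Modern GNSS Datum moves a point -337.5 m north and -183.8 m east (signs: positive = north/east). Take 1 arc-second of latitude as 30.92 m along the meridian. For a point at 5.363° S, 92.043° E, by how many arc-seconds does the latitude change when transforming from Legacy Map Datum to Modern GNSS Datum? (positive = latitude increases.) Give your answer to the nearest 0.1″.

1″ of latitude = 30.92 m, so Δφ = -337.5 / 30.92 = -10.915″.

Δφ = -10.9″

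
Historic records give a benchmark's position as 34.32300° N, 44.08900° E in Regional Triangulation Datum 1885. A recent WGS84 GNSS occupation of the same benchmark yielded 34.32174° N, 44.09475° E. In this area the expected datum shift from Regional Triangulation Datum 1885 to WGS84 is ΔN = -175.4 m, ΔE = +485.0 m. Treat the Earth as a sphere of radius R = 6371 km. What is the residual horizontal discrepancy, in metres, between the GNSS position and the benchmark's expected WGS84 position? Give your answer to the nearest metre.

Observed coordinate differences: Δφ = -0.00126°, Δλ = +0.00575°.
Converting to metres (1° lat = 111195 m, cos φ = 0.825872): observed ΔN = -140.1 m, observed ΔE = 528.0 m.
Subtracting the expected shift leaves a residual of -140.1 − (-175.4) = 35.3 m north and 528.0 − (485.0) = 43.0 m east.
Residual distance = √(35.3² + 43.0²) = 55.7 m.

56 m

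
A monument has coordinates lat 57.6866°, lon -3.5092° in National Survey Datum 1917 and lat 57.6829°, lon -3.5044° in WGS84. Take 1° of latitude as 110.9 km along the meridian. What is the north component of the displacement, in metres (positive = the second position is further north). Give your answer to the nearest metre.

ΔN = -410 m

Δφ = 57.6829° − 57.6866° = -0.0037°; Δλ = -3.5044° − -3.5092° = +0.0048°.
ΔN = Δφ × 110900 = -410.3 m; ΔE = Δλ × 110900 × cos(57.6866°) = +0.0048 × 110900 × 0.534550 = 284.6 m.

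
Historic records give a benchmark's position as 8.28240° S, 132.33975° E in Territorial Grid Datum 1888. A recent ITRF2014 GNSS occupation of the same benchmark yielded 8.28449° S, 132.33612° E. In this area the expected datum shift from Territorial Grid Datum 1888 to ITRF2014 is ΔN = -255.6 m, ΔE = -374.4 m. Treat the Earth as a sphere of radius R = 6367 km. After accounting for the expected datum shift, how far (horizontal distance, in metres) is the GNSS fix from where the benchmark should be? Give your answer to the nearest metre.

Observed coordinate differences: Δφ = -0.00209°, Δλ = -0.00363°.
Converting to metres (1° lat = 111125 m, cos φ = 0.989570): observed ΔN = -232.3 m, observed ΔE = -399.2 m.
Subtracting the expected shift leaves a residual of -232.3 − (-255.6) = 23.3 m north and -399.2 − (-374.4) = -24.8 m east.
Residual distance = √(23.3² + (-24.8)²) = 34.0 m.

34 m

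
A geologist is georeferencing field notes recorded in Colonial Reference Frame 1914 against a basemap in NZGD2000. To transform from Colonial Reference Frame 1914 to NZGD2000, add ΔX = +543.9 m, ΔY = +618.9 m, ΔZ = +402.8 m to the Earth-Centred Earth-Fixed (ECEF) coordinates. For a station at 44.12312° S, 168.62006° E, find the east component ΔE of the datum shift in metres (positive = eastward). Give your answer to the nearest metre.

ΔE = -714 m

The local east axis at (φ, λ) is (−sin λ, cos λ, 0), so ΔE = −sin(168.62006°)·543.9 + cos(168.62006°)·618.9 = -714.05 m.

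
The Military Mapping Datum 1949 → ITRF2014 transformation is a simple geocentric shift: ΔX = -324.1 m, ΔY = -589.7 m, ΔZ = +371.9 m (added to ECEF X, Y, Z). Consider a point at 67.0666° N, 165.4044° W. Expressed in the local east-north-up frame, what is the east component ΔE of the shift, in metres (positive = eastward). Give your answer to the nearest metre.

ΔE = 489 m

At φ = 67.0666°, λ = -165.4044°: sin φ = 0.920958, cos φ = 0.389661, sin λ = -0.251995, cos λ = -0.967729.
ΔE = −sin λ·ΔX + cos λ·ΔY = −(-0.251995)·(-324.1) + (-0.967729)·(-589.7) = 489.00 m.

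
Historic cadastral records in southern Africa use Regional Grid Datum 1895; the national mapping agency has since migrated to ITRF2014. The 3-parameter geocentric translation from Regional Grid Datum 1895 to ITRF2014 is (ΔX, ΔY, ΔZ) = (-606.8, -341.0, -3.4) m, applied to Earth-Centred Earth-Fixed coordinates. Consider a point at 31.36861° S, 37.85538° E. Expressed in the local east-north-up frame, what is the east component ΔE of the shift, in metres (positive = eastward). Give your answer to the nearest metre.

At φ = -31.36861°, λ = 37.85538°: sin φ = -0.520542, cos φ = 0.853836, sin λ = 0.613671, cos λ = 0.789562.
ΔE = −sin λ·ΔX + cos λ·ΔY = −(0.613671)·(-606.8) + (0.789562)·(-341.0) = 103.13 m.

ΔE = 103 m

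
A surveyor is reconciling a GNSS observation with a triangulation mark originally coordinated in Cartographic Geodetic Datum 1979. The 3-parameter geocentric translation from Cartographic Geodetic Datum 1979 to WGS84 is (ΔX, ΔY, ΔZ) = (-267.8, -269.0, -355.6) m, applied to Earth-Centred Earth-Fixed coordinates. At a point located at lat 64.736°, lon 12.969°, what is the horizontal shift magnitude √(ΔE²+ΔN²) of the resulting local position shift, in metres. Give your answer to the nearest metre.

245 m

The local east axis at (φ, λ) is (−sin λ, cos λ, 0), so ΔE = −sin(12.969°)·(-267.8) + cos(12.969°)·(-269.0) = -202.04 m.
The local north axis is (−sin φ cos λ, −sin φ sin λ, cos φ), giving ΔN = 236.007 + 54.596 − 151.766 = 138.84 m.
Horizontal magnitude = √(ΔE² + ΔN²) = √((-202.04)² + 138.84²) = 245.14 m.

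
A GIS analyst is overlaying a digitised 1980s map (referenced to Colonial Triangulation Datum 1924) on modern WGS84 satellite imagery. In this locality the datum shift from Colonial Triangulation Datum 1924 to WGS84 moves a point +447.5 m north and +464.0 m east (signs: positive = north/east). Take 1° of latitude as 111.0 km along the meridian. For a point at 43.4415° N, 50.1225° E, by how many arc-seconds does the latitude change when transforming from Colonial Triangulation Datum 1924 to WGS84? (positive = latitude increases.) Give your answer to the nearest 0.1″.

Δφ = 14.5″

1° of latitude = 111.0 km, so Δφ = 447.5 / 111000 = 0.0040315° = 14.514″.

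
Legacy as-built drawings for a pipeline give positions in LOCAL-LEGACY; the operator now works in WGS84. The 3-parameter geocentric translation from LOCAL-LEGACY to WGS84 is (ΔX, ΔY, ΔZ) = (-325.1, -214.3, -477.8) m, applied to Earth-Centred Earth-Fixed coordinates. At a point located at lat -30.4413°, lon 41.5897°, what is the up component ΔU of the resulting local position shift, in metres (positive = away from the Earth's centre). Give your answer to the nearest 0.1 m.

At φ = -30.4413°, λ = 41.5897°: sin φ = -0.506655, cos φ = 0.862149, sin λ = 0.663792, cos λ = 0.747917.
ΔU = cos φ cos λ·ΔX + cos φ sin λ·ΔY + sin φ·ΔZ = (0.862149)(0.747917)(-325.1) + (0.862149)(0.663792)(-214.3) + (-0.506655)(-477.8) = -90.19 m.

ΔU = -90.2 m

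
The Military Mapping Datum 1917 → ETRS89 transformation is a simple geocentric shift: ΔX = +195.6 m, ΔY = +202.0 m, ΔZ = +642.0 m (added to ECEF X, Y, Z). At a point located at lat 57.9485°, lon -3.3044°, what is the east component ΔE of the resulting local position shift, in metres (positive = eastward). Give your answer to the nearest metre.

ΔE = 213 m

At φ = 57.9485°, λ = -3.3044°: sin φ = 0.847571, cos φ = 0.530681, sin λ = -0.057641, cos λ = 0.998337.
ΔE = −sin λ·ΔX + cos λ·ΔY = −(-0.057641)·(195.6) + (0.998337)·(202.0) = 212.94 m.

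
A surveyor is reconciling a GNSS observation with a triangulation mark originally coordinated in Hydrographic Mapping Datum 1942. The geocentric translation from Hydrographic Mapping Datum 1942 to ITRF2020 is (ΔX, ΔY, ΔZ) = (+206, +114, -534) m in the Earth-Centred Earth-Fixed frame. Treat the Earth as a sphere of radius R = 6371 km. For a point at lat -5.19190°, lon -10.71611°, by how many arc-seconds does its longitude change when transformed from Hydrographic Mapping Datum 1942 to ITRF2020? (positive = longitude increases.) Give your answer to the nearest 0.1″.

Δλ = 4.9″

sin φ = -0.090492, cos φ = 0.995897, sin λ = -0.185943, cos λ = 0.982561.
East component: ΔE = −sin λ·ΔX + cos λ·ΔY = −(-0.185943)(206) + (0.982561)(114) = 150.32 m.
1° of latitude spans πR/180 = 111195 m; at latitude φ, 1° of longitude spans that × cos φ = 110738.7 m, so Δλ = 150.32 / 110738.7 × 3600 = 4.887″.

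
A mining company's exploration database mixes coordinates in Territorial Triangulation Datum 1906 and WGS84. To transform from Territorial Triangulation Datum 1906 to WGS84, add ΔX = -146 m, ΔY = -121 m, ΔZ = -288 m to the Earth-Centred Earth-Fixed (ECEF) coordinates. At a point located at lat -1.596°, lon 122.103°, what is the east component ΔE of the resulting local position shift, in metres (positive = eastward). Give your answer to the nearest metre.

The local east axis at (φ, λ) is (−sin λ, cos λ, 0), so ΔE = −sin(122.103°)·(-146) + cos(122.103°)·(-121) = 187.98 m.

ΔE = 188 m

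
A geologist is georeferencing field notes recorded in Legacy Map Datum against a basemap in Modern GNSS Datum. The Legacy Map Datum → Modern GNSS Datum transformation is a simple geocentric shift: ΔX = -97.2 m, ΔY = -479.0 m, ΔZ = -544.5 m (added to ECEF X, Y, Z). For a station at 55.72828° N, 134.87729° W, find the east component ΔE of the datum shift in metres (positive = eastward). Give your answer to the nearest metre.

The local east axis at (φ, λ) is (−sin λ, cos λ, 0), so ΔE = −sin(-134.87729°)·(-97.2) + cos(-134.87729°)·(-479.0) = 269.10 m.

ΔE = 269 m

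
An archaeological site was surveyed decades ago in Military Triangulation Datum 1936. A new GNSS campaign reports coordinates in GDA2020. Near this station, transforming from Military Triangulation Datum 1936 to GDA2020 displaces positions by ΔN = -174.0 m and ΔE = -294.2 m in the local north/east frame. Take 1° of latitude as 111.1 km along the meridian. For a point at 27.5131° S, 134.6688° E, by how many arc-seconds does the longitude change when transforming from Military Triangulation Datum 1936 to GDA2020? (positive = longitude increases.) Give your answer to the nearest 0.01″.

Δλ = -10.75″

At latitude -27.5131°, cos φ = 0.886905.
1° of longitude at this latitude = 111.1 × cos φ = 98.54 km, so Δλ = -294.2 / 98535.2 = -0.0029857° = -10.749″.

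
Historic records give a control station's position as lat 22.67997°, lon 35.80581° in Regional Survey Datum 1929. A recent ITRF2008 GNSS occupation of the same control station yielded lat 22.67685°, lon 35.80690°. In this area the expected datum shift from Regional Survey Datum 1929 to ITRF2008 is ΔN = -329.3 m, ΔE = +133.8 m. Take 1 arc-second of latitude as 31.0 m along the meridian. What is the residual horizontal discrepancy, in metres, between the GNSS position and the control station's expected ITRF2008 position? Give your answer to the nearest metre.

Observed coordinate differences: Δφ = -0.00312°, Δλ = +0.00109°.
Converting to metres (1° lat = 111600 m, cos φ = 0.922673): observed ΔN = -348.2 m, observed ΔE = 112.2 m.
Subtracting the expected shift leaves a residual of -348.2 − (-329.3) = -18.9 m north and 112.2 − (133.8) = -21.6 m east.
Residual distance = √((-18.9)² + (-21.6)²) = 28.7 m.

29 m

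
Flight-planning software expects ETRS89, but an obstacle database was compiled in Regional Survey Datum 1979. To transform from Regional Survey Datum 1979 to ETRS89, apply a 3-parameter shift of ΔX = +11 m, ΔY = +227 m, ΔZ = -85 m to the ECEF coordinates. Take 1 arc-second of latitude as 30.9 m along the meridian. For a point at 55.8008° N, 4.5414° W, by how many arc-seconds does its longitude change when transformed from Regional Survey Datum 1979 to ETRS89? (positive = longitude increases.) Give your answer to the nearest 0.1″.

sin φ = 0.827088, cos φ = 0.562072, sin λ = -0.079179, cos λ = 0.996860.
East component: ΔE = −sin λ·ΔX + cos λ·ΔY = −(-0.079179)(11) + (0.996860)(227) = 227.16 m.
1° of latitude spans 3600 × 30.90 = 111240 m; at latitude φ, 1° of longitude spans that × cos φ = 62524.9 m, so Δλ = 227.16 / 62524.9 × 3600 = 13.079″.

Δλ = 13.1″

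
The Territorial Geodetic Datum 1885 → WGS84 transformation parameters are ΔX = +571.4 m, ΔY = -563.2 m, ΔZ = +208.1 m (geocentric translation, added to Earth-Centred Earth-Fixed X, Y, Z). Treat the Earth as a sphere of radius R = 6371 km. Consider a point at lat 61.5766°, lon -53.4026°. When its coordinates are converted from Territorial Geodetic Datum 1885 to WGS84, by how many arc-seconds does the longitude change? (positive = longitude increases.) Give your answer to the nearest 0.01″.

Δλ = 8.36″

sin φ = 0.879454, cos φ = 0.475983, sin λ = -0.802845, cos λ = 0.596188.
East component: ΔE = −sin λ·ΔX + cos λ·ΔY = −(-0.802845)(571.4) + (0.596188)(-563.2) = 122.97 m.
1° of latitude spans πR/180 = 111195 m; at latitude φ, 1° of longitude spans that × cos φ = 52926.9 m, so Δλ = 122.97 / 52926.9 × 3600 = 8.364″.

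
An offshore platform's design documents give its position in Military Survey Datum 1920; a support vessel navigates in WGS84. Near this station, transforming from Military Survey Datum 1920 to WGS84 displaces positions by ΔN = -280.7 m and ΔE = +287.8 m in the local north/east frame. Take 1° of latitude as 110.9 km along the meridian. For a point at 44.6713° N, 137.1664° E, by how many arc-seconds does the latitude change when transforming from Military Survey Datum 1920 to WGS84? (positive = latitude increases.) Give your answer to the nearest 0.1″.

1° of latitude = 110.9 km, so Δφ = -280.7 / 110900 = -0.0025311° = -9.112″.

Δφ = -9.1″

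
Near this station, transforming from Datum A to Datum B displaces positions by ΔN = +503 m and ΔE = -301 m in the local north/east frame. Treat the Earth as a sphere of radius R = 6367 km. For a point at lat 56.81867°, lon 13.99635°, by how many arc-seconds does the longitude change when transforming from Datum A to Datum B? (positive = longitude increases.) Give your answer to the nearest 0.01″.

At latitude 56.81867°, cos φ = 0.547291.
One radian of longitude at latitude φ spans R cos φ, so Δλ = ΔE / (R cos φ) = -301.0 / (6367000 × 0.547291) = -8.6380e-05 rad = -17.817″.

Δλ = -17.82″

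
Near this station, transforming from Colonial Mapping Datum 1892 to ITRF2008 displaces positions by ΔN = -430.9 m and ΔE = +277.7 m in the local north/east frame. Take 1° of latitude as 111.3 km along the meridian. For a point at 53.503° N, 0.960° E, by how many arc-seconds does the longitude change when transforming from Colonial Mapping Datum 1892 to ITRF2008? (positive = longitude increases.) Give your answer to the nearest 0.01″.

Δλ = 15.10″

At latitude 53.503°, cos φ = 0.594781.
1° of longitude at this latitude = 111.3 × cos φ = 66.20 km, so Δλ = 277.7 / 66199.1 = 0.0041949° = 15.102″.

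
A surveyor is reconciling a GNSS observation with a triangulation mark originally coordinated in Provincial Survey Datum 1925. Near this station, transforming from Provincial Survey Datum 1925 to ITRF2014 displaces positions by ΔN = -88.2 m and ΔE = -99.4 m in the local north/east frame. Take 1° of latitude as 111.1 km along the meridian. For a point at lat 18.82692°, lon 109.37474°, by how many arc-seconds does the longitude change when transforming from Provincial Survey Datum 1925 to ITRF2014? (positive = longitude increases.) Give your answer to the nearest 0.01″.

Δλ = -3.40″

At latitude 18.82692°, cos φ = 0.946498.
1° of longitude at this latitude = 111.1 × cos φ = 105.16 km, so Δλ = -99.4 / 105155.9 = -0.0009453° = -3.403″.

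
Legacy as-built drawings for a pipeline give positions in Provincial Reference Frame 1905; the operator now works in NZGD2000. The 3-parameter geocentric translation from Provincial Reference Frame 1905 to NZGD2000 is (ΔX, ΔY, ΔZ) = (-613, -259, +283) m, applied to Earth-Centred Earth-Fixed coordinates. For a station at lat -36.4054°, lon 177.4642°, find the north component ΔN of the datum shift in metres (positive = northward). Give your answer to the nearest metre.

ΔN = 584 m

At φ = -36.4054°, λ = 177.4642°: sin φ = -0.593495, cos φ = 0.804838, sin λ = 0.044244, cos λ = -0.999021.
ΔN = −sin φ cos λ·ΔX − sin φ sin λ·ΔY + cos φ·ΔZ = −(-0.593495)(-0.999021)(-613) − (-0.593495)(0.044244)(-259) + (0.804838)(283) = 584.42 m.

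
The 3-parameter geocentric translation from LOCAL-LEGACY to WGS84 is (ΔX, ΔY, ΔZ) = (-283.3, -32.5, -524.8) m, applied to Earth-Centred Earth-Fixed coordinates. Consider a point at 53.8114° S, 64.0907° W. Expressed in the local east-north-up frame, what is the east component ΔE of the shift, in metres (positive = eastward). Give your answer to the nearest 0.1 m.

The local east axis at (φ, λ) is (−sin λ, cos λ, 0), so ΔE = −sin(-64.0907°)·(-283.3) + cos(-64.0907°)·(-32.5) = -269.03 m.

ΔE = -269.0 m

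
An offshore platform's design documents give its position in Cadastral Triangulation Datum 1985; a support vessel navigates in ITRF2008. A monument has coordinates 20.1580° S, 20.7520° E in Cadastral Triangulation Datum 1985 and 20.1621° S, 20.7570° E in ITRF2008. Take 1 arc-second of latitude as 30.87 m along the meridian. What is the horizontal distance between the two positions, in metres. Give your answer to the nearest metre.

Δφ = -20.1621° − -20.1580° = -0.0041°; Δλ = 20.7570° − 20.7520° = +0.0050°.
1° of latitude = 3600 × 30.87 = 111132 m.
ΔN = Δφ × 111132 = -455.6 m; ΔE = Δλ × 111132 × cos(-20.1580°) = +0.0050 × 111132 × 0.938746 = 521.6 m.
Distance = √(ΔE² + ΔN²) = √(521.6² + (-455.6)²) = 692.6 m.

693 m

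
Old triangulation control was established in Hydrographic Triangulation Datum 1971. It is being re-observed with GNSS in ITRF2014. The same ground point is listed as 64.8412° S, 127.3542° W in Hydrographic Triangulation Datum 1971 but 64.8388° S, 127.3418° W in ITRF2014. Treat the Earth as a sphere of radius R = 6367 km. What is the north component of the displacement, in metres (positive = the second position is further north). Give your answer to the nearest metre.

Δφ = -64.8388° − -64.8412° = +0.0024°; Δλ = -127.3418° − -127.3542° = +0.0124°.
1° along a meridian = πR/180 = 111125 m.
ΔN = Δφ × 111125 = 266.7 m; ΔE = Δλ × 111125 × cos(-64.8412°) = +0.0124 × 111125 × 0.425129 = 585.8 m.

ΔN = 267 m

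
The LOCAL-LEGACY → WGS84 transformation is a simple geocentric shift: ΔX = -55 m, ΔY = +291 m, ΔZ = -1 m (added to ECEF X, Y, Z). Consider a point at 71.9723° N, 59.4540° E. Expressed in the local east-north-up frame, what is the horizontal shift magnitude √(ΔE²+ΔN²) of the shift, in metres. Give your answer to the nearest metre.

288 m

The local east axis at (φ, λ) is (−sin λ, cos λ, 0), so ΔE = −sin(59.4540°)·(-55) + cos(59.4540°)·291 = 195.26 m.
The local north axis is (−sin φ cos λ, −sin φ sin λ, cos φ), giving ΔN = 26.580 − 238.312 − 0.309 = -212.04 m.
Horizontal magnitude = √(ΔE² + ΔN²) = √(195.26² + (-212.04)²) = 288.25 m.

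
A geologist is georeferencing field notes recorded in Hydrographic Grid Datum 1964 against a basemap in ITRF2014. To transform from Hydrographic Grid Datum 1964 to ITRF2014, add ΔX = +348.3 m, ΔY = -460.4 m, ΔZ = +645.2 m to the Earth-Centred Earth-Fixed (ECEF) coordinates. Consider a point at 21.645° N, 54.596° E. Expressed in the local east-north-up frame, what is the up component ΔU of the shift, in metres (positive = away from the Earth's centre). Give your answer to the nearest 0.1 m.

The local up (radial) axis is (cos φ cos λ, cos φ sin λ, sin φ), giving ΔU = 187.555 − 348.805 + 237.985 = 76.74 m.

ΔU = 76.7 m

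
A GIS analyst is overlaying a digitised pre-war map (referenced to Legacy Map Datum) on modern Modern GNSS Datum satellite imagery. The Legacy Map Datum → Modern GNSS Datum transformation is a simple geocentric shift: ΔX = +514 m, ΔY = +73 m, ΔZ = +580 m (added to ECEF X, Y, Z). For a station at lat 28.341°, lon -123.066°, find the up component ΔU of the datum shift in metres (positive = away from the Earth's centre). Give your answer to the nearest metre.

At φ = 28.341°, λ = -123.066°: sin φ = 0.474718, cos φ = 0.880138, sin λ = -0.838043, cos λ = -0.545605.
ΔU = cos φ cos λ·ΔX + cos φ sin λ·ΔY + sin φ·ΔZ = (0.880138)(-0.545605)(514) + (0.880138)(-0.838043)(73) + (0.474718)(580) = -25.33 m.

ΔU = -25 m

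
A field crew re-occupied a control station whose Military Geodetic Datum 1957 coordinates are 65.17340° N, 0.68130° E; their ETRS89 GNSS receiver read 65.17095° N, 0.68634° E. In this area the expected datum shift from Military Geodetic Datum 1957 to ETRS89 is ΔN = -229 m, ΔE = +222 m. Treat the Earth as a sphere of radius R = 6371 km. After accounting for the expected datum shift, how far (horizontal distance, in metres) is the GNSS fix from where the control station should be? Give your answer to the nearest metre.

Observed coordinate differences: Δφ = -0.00245°, Δλ = +0.00504°.
Converting to metres (1° lat = 111195 m, cos φ = 0.419873): observed ΔN = -272.4 m, observed ΔE = 235.3 m.
Subtracting the expected shift leaves a residual of -272.4 − (-229) = -43.4 m north and 235.3 − (222) = 13.3 m east.
Residual distance = √((-43.4)² + 13.3²) = 45.4 m.

45 m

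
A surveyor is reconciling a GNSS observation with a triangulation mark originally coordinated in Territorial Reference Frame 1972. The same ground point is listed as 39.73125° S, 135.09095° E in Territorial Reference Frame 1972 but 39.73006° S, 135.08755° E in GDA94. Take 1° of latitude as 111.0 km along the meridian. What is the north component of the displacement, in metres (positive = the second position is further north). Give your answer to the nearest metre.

ΔN = 132 m

Δφ = -39.73006° − -39.73125° = +0.00119°; Δλ = 135.08755° − 135.09095° = -0.00340°.
ΔN = Δφ × 111000 = 132.1 m; ΔE = Δλ × 111000 × cos(-39.73125°) = -0.00340 × 111000 × 0.769051 = -290.2 m.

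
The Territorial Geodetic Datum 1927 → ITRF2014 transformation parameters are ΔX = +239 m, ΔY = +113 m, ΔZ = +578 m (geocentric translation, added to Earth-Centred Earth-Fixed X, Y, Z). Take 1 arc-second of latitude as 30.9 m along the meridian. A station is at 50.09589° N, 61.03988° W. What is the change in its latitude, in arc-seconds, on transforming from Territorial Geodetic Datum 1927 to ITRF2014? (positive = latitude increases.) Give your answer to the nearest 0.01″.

sin φ = 0.767119, cos φ = 0.641505, sin λ = -0.874957, cos λ = 0.484201.
North component: ΔN = −sin φ cos λ·ΔX − sin φ sin λ·ΔY + cos φ·ΔZ = −(0.767119)(0.484201)(239) − (0.767119)(-0.874957)(113) + (0.641505)(578) = 357.86 m.
1° of latitude spans 3600 × 30.90 = 111240 m, so Δφ = 357.86 / 111240 × 3600 = 11.581″.

Δφ = 11.58″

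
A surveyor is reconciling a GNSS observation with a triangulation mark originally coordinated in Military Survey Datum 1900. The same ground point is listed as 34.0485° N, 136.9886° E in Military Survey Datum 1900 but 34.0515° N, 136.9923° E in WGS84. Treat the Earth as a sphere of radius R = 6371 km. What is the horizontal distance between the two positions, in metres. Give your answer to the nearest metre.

477 m

Δφ = 34.0515° − 34.0485° = +0.0030°; Δλ = 136.9923° − 136.9886° = +0.0037°.
1° along a meridian = πR/180 = 111195 m.
ΔN = Δφ × 111195 = 333.6 m; ΔE = Δλ × 111195 × cos(34.0485°) = +0.0037 × 111195 × 0.828564 = 340.9 m.
Distance = √(ΔE² + ΔN²) = √(340.9² + 333.6²) = 477.0 m.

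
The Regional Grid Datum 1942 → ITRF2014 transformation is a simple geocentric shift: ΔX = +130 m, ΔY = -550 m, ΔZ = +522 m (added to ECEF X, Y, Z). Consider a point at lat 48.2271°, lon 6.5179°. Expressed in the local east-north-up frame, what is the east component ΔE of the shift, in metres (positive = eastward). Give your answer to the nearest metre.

The local east axis at (φ, λ) is (−sin λ, cos λ, 0), so ΔE = −sin(6.5179°)·130 + cos(6.5179°)·(-550) = -561.20 m.

ΔE = -561 m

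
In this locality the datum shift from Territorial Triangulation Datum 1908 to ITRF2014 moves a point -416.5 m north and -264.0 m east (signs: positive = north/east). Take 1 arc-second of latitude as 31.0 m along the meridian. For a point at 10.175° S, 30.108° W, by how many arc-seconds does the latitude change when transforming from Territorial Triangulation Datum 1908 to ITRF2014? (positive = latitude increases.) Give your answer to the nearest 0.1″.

Δφ = -13.4″

1″ of latitude = 31.00 m, so Δφ = -416.5 / 31.00 = -13.435″.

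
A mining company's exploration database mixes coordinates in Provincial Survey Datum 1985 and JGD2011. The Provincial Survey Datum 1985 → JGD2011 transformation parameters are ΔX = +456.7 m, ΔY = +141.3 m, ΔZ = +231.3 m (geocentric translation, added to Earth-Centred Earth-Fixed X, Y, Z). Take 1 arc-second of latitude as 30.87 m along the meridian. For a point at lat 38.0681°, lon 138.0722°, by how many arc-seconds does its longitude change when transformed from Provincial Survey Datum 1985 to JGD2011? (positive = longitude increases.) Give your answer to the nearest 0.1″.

sin φ = 0.616598, cos φ = 0.787278, sin λ = 0.668194, cos λ = -0.743987.
East component: ΔE = −sin λ·ΔX + cos λ·ΔY = −(0.668194)(456.7) + (-0.743987)(141.3) = -410.29 m.
1° of latitude spans 3600 × 30.87 = 111132 m; at latitude φ, 1° of longitude spans that × cos φ = 87491.8 m, so Δλ = -410.29 / 87491.8 × 3600 = -16.882″.

Δλ = -16.9″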